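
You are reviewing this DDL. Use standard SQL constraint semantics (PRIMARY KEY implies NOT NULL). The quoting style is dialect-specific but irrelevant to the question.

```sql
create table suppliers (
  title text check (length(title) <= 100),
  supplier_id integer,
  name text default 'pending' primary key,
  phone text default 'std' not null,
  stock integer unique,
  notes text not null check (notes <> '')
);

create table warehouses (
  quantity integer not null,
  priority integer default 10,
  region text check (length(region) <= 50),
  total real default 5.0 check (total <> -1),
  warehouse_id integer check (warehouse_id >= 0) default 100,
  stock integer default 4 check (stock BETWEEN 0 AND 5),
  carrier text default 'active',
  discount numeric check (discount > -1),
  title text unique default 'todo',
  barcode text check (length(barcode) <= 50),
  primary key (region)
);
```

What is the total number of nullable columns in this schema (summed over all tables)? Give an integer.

11

suppliers: 3 nullable (title, supplier_id, stock — PK (name) and explicit NOT NULL columns excluded).
warehouses: 8 nullable (priority, total, warehouse_id, stock, carrier, discount, title, barcode — PK (region) and explicit NOT NULL columns excluded).
Total: 3 + 8 = 11.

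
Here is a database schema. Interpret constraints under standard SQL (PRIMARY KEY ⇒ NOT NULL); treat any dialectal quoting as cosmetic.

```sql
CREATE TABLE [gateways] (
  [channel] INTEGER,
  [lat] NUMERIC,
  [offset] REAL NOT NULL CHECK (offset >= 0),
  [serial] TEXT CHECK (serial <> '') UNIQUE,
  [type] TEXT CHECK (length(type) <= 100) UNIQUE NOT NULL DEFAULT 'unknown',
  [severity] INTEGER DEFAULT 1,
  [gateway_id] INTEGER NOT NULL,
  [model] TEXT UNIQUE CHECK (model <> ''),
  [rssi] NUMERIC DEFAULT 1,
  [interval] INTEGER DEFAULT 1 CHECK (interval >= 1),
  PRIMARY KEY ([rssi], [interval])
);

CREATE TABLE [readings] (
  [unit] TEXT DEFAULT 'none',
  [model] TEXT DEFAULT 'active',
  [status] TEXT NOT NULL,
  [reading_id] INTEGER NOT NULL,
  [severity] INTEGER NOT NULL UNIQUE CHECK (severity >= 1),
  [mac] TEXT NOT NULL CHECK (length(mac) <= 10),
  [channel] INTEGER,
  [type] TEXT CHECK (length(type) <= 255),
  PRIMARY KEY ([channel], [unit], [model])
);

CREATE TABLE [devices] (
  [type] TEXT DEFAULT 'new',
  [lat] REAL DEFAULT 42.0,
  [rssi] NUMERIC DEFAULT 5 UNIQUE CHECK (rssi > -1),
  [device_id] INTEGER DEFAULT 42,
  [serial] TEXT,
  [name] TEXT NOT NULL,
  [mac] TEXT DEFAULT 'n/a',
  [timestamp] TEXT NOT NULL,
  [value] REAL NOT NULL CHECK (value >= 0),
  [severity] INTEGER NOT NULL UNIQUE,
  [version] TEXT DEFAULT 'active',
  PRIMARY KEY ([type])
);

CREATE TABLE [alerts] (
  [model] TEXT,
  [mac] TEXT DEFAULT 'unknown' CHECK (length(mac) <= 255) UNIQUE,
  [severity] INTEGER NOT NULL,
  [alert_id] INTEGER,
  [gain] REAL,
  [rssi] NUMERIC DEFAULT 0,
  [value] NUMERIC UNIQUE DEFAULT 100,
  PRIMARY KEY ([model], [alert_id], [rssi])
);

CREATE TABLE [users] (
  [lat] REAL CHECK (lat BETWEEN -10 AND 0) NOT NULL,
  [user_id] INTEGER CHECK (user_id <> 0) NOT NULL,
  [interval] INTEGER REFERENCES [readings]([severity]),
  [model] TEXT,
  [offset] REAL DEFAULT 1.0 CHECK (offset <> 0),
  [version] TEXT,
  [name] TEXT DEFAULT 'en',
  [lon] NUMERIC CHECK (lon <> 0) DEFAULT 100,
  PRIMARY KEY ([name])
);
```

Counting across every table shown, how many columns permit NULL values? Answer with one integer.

20

gateways: 5 nullable (channel, lat, serial, severity, model — PK (rssi, interval) and explicit NOT NULL columns excluded).
readings: 1 nullable (type — PK (channel, unit, model) and explicit NOT NULL columns excluded).
devices: 6 nullable (lat, rssi, device_id, serial, mac, version — PK (type) and explicit NOT NULL columns excluded).
alerts: 3 nullable (mac, gain, value — PK (model, alert_id, rssi) and explicit NOT NULL columns excluded).
users: 5 nullable (interval, model, offset, version, lon — PK (name) and explicit NOT NULL columns excluded).
Total: 5 + 1 + 6 + 3 + 5 = 20.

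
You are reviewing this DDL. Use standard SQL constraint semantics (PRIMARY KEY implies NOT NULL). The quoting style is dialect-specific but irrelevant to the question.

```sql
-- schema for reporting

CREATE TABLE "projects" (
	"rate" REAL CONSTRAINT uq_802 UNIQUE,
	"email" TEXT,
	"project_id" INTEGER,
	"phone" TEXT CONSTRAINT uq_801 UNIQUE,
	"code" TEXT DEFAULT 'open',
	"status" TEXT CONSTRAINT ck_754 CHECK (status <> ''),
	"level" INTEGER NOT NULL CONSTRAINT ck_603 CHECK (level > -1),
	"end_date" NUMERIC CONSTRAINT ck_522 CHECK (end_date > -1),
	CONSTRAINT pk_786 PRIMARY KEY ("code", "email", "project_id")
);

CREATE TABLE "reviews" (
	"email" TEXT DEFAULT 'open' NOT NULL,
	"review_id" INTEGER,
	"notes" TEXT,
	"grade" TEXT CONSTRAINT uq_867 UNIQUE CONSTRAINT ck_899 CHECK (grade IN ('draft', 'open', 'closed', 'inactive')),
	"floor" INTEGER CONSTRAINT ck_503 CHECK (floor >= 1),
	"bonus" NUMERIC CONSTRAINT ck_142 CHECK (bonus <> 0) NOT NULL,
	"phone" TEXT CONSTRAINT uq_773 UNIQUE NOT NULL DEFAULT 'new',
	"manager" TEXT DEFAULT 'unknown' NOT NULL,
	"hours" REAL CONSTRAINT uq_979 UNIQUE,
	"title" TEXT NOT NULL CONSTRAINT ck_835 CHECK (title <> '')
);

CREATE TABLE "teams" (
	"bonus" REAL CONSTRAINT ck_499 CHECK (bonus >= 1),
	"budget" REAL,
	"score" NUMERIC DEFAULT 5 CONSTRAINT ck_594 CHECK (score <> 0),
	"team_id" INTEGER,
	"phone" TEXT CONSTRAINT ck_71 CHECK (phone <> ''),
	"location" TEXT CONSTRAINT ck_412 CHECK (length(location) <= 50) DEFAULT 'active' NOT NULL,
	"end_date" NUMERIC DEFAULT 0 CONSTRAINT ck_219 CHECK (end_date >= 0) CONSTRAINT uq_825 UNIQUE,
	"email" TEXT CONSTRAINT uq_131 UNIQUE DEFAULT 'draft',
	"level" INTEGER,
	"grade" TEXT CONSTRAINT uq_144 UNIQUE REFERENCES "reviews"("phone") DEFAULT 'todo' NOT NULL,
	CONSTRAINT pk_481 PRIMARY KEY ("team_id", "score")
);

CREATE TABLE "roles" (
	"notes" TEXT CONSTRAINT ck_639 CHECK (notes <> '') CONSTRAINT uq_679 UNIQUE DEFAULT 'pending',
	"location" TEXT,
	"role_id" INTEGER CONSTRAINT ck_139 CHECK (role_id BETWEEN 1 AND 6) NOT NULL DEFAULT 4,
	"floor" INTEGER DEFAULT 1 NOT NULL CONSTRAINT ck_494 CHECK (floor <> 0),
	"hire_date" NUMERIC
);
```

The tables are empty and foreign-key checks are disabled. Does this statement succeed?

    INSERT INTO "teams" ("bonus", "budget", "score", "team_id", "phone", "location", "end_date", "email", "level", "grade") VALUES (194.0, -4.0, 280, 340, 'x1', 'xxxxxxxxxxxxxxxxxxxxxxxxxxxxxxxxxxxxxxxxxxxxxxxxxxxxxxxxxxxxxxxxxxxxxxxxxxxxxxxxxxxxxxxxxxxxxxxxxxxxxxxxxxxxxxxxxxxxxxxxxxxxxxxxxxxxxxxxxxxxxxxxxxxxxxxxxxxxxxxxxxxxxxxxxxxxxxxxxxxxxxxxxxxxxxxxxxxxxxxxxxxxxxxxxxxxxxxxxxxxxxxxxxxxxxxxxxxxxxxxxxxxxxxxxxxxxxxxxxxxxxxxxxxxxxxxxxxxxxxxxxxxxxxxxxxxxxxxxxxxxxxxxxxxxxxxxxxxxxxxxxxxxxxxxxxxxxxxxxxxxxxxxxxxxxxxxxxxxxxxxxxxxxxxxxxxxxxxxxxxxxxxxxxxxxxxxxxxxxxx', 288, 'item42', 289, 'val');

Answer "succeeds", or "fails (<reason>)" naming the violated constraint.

fails (CHECK on location)

The value 'xxxxxxxxxxxxxxxxxxxxxxxxxxxxxxxxxxxxxxxxxxxxxxxxxxxxxxxxxxxxxxxxxxxxxxxxxxxxxxxxxxxxxxxxxxxxxxxxxxxxxxxxxxxxxxxxxxxxxxxxxxxxxxxxxxxxxxxxxxxxxxxxxxxxxxxxxxxxxxxxxxxxxxxxxxxxxxxxxxxxxxxxxxxxxxxxxxxxxxxxxxxxxxxxxxxxxxxxxxxxxxxxxxxxxxxxxxxxxxxxxxxxxxxxxxxxxxxxxxxxxxxxxxxxxxxxxxxxxxxxxxxxxxxxxxxxxxxxxxxxxxxxxxxxxxxxxxxxxxxxxxxxxxxxxxxxxxxxxxxxxxxxxxxxxxxxxxxxxxxxxxxxxxxxxxxxxxxxxxxxxxxxxxxxxxxxxxxxxxxx' for location violates CHECK (length(location) <= 50).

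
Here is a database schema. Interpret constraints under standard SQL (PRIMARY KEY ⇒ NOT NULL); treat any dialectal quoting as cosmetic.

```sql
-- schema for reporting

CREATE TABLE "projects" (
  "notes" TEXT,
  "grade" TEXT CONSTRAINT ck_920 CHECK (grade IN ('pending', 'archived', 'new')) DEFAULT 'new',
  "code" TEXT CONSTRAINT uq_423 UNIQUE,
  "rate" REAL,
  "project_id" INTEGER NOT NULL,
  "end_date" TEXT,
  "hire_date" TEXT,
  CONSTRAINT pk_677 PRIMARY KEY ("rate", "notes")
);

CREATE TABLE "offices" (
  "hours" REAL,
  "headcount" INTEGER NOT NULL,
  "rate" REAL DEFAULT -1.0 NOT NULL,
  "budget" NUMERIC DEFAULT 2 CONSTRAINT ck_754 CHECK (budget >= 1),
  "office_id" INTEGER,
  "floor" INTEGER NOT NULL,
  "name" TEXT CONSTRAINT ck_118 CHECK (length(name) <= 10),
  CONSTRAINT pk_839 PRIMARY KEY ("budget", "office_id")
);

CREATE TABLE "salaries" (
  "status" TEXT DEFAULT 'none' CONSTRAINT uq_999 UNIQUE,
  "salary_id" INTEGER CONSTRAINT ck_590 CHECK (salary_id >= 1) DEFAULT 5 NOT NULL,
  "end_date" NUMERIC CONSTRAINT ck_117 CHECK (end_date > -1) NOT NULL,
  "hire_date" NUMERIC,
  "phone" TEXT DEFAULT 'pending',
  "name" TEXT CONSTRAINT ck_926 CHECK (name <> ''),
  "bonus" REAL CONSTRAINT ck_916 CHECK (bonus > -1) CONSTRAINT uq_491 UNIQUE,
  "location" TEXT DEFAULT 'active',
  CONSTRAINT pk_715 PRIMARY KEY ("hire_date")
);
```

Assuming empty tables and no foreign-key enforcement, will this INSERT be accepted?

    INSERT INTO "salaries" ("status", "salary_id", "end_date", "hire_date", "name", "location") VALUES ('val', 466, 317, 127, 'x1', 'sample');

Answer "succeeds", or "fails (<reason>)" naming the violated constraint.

succeeds

NOT NULL columns: end_date is supplied; hire_date is supplied; salary_id is supplied.
CHECK constraints: 466 satisfies (salary_id >= 1); 317 satisfies (end_date > -1); 'x1' satisfies (name <> '').
No constraint is violated.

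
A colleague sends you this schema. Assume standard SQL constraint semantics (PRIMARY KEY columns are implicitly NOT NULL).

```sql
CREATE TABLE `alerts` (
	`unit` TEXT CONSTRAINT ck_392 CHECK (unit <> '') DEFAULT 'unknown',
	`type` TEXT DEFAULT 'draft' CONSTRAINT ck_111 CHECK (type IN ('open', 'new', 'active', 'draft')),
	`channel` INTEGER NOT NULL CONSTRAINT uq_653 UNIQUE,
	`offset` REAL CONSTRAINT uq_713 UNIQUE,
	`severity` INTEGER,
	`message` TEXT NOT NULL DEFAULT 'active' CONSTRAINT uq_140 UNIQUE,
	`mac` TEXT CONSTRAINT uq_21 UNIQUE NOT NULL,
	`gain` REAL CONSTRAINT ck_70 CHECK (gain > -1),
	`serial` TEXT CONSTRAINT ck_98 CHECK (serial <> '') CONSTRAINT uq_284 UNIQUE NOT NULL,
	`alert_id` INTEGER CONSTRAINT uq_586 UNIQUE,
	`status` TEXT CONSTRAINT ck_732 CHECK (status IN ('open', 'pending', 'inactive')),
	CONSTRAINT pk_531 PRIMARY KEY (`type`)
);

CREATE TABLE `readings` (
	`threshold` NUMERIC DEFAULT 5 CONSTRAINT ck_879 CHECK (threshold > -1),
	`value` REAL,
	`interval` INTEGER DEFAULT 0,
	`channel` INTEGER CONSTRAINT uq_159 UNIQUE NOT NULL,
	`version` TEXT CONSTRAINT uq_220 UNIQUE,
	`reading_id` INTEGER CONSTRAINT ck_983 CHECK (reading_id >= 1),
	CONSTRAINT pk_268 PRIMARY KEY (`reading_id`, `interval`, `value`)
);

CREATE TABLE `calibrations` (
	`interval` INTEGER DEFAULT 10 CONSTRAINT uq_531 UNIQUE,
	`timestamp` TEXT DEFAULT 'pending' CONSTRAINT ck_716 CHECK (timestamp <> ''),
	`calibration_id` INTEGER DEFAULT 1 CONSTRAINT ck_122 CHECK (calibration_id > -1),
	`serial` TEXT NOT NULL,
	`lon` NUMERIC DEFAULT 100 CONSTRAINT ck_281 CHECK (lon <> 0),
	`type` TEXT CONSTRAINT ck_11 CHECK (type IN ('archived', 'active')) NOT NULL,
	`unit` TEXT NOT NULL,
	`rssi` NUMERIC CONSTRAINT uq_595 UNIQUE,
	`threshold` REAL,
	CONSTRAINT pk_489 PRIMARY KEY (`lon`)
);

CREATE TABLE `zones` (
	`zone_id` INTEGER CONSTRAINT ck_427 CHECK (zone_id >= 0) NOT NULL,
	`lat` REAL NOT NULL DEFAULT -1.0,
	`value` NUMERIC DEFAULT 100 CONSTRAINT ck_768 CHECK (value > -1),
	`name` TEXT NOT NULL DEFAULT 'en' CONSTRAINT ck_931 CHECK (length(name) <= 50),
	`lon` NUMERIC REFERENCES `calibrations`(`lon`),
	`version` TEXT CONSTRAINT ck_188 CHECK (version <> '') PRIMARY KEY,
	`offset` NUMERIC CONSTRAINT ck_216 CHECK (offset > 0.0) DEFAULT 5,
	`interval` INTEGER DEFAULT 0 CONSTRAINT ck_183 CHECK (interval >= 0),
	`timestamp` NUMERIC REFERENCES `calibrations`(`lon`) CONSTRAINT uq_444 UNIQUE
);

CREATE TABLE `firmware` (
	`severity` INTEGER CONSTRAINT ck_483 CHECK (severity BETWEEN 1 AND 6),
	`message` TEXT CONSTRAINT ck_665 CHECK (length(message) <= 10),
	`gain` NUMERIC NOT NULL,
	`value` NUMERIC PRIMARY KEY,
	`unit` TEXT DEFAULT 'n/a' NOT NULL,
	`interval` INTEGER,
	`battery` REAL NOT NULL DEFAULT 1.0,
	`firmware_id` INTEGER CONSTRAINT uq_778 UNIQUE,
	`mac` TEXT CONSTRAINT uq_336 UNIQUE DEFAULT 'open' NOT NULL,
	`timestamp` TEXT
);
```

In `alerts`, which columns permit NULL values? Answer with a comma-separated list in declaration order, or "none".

unit, offset, severity, gain, alert_id, status

- unit: CHECK does not forbid NULL (a CHECK constraint passes when its expression is NULL) → nullable.
- type: part of the PRIMARY KEY, which implies NOT NULL → not nullable.
- channel: declared NOT NULL → not nullable.
- offset: UNIQUE does not imply NOT NULL → nullable.
- severity: no NOT NULL constraint applies → nullable.
- message: declared NOT NULL → not nullable.
- mac: declared NOT NULL → not nullable.
- gain: CHECK does not forbid NULL (a CHECK constraint passes when its expression is NULL) → nullable.
- serial: declared NOT NULL → not nullable.
- alert_id: UNIQUE does not imply NOT NULL → nullable.
- status: CHECK does not forbid NULL (a CHECK constraint passes when its expression is NULL) → nullable.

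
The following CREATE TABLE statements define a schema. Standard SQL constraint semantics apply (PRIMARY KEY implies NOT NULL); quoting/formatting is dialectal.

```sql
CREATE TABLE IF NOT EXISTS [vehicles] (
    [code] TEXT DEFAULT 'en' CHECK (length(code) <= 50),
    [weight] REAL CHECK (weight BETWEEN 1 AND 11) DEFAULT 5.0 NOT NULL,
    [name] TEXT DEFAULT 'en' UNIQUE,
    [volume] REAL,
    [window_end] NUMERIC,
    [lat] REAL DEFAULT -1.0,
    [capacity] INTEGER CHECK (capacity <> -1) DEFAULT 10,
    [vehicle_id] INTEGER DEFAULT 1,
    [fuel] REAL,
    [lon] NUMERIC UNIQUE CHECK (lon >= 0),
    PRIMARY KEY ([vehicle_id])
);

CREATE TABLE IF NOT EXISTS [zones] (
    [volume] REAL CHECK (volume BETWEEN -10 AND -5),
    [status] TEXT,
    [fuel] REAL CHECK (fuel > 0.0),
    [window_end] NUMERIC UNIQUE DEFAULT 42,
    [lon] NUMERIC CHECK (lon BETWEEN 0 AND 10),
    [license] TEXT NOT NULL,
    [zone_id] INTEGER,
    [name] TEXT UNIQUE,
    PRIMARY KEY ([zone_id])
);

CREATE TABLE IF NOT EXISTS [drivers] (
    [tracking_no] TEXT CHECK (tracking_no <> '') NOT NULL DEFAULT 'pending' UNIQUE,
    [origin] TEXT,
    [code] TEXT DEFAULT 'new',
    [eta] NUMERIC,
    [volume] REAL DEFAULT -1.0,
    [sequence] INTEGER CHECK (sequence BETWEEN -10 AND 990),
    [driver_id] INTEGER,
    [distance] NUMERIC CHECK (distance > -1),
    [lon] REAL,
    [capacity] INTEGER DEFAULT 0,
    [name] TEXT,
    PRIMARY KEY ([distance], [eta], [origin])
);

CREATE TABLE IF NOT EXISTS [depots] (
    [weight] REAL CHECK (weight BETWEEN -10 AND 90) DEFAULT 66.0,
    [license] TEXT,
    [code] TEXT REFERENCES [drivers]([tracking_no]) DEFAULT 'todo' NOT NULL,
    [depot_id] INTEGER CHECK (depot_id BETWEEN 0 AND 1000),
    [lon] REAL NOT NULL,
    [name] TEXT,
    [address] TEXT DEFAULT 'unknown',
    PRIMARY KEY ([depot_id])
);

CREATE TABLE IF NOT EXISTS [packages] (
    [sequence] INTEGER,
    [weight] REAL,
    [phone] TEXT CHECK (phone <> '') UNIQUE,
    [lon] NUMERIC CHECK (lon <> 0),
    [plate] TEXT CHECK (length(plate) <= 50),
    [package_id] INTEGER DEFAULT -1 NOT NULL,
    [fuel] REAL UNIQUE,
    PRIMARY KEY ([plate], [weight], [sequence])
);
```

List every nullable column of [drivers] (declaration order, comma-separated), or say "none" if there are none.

- tracking_no: declared NOT NULL → not nullable.
- origin: part of the PRIMARY KEY, which implies NOT NULL → not nullable.
- code: DEFAULT only fills an omitted column; an explicit NULL is still allowed → nullable.
- eta: part of the PRIMARY KEY, which implies NOT NULL → not nullable.
- volume: DEFAULT only fills an omitted column; an explicit NULL is still allowed → nullable.
- sequence: CHECK does not forbid NULL (a CHECK constraint passes when its expression is NULL) → nullable.
- driver_id: no NOT NULL constraint applies → nullable.
- distance: part of the PRIMARY KEY, which implies NOT NULL → not nullable.
- lon: no NOT NULL constraint applies → nullable.
- capacity: DEFAULT only fills an omitted column; an explicit NULL is still allowed → nullable.
- name: no NOT NULL constraint applies → nullable.

code, volume, sequence, driver_id, lon, capacity, name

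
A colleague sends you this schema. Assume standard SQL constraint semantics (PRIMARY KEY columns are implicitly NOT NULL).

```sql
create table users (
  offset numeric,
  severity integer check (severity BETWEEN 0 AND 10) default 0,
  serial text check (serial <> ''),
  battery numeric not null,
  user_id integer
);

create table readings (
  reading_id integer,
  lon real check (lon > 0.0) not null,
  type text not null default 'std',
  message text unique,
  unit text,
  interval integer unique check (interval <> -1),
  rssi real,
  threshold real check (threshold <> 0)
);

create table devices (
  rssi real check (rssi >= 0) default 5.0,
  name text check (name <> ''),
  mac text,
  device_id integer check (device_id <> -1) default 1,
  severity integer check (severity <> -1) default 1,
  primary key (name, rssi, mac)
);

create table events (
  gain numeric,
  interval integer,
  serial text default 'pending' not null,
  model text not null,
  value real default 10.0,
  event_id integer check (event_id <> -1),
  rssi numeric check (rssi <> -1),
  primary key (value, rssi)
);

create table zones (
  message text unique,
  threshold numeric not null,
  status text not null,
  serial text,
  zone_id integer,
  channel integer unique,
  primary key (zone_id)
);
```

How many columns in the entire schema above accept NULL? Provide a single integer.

users: 4 nullable (offset, severity, serial, user_id — PK none and explicit NOT NULL columns excluded).
readings: 6 nullable (reading_id, message, unit, interval, rssi, threshold — PK none and explicit NOT NULL columns excluded).
devices: 2 nullable (device_id, severity — PK (name, rssi, mac) and explicit NOT NULL columns excluded).
events: 3 nullable (gain, interval, event_id — PK (value, rssi) and explicit NOT NULL columns excluded).
zones: 3 nullable (message, serial, channel — PK (zone_id) and explicit NOT NULL columns excluded).
Total: 4 + 6 + 2 + 3 + 3 = 18.

18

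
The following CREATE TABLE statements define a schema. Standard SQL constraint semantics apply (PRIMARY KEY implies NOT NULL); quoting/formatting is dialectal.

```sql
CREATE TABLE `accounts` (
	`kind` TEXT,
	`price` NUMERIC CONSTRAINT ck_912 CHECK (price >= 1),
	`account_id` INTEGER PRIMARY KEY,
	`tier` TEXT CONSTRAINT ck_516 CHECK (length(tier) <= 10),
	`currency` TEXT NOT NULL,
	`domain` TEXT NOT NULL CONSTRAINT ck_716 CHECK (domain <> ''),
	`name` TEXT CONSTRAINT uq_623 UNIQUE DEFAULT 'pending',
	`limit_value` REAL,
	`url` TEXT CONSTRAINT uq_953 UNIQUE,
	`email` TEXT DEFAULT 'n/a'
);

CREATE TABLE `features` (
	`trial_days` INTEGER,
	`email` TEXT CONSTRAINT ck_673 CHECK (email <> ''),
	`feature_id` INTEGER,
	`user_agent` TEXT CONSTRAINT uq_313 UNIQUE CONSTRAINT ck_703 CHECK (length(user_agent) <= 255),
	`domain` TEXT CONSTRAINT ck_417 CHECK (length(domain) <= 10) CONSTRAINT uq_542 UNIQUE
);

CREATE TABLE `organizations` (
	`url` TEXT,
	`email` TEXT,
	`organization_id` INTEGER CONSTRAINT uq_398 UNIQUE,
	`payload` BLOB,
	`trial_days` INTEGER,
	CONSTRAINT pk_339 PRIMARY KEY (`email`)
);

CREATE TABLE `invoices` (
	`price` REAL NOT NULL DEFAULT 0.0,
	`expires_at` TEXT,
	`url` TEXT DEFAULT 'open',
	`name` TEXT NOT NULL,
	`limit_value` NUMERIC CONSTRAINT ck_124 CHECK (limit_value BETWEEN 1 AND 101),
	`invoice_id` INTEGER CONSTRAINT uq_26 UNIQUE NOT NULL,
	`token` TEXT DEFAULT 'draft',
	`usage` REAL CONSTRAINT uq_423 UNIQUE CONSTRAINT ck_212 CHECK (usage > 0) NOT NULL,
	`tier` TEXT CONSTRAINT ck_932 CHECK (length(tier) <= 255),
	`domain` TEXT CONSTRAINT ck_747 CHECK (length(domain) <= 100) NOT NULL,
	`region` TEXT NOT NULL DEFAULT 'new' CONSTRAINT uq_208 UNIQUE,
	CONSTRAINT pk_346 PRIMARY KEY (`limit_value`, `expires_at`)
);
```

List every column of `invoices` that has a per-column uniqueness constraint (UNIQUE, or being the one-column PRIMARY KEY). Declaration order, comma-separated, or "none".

invoice_id, usage, region

- price: no UNIQUE or single-column PK constraint.
- expires_at: part of a composite PRIMARY KEY — only the tuple is unique, not this column on its own.
- url: no UNIQUE or single-column PK constraint.
- name: no UNIQUE or single-column PK constraint.
- limit_value: part of a composite PRIMARY KEY — only the tuple is unique, not this column on its own.
- invoice_id: declared UNIQUE → unique.
- token: no UNIQUE or single-column PK constraint.
- usage: declared UNIQUE → unique.
- tier: no UNIQUE or single-column PK constraint.
- domain: no UNIQUE or single-column PK constraint.
- region: declared UNIQUE → unique.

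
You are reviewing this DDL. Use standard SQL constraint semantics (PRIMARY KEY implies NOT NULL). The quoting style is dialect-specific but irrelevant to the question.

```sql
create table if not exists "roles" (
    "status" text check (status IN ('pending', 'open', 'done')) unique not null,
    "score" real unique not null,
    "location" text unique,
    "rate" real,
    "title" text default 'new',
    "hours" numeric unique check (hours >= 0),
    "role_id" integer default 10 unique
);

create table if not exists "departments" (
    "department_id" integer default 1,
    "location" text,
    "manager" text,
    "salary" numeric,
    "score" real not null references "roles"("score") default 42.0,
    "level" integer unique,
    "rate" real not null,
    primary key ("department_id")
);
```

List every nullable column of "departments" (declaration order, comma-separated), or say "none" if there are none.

location, manager, salary, level

- department_id: part of the PRIMARY KEY, which implies NOT NULL → not nullable.
- location: no NOT NULL constraint applies → nullable.
- manager: no NOT NULL constraint applies → nullable.
- salary: no NOT NULL constraint applies → nullable.
- score: declared NOT NULL → not nullable.
- level: UNIQUE does not imply NOT NULL → nullable.
- rate: declared NOT NULL → not nullable.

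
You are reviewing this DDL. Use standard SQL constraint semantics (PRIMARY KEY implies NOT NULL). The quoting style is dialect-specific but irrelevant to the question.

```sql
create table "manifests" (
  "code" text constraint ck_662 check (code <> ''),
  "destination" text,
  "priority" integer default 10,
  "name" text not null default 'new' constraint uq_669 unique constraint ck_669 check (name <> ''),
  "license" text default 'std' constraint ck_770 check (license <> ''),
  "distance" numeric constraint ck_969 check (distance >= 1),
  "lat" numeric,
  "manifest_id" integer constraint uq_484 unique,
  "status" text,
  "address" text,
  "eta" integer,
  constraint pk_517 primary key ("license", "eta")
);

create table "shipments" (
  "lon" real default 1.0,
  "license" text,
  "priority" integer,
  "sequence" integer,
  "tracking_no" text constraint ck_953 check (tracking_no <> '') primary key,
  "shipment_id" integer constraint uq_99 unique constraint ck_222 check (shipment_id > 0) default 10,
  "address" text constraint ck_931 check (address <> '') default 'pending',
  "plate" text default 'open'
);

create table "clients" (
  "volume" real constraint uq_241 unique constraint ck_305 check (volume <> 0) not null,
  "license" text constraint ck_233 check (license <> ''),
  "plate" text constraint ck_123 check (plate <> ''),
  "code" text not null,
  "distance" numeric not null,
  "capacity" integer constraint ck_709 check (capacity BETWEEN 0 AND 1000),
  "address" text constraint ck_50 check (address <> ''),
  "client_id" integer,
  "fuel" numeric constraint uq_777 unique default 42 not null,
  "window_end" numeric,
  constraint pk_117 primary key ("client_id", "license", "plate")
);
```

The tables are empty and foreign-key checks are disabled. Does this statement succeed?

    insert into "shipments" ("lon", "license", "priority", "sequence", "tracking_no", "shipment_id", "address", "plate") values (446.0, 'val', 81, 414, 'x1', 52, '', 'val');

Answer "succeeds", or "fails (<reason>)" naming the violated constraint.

The value '' for address violates CHECK (address <> '').

fails (CHECK on address)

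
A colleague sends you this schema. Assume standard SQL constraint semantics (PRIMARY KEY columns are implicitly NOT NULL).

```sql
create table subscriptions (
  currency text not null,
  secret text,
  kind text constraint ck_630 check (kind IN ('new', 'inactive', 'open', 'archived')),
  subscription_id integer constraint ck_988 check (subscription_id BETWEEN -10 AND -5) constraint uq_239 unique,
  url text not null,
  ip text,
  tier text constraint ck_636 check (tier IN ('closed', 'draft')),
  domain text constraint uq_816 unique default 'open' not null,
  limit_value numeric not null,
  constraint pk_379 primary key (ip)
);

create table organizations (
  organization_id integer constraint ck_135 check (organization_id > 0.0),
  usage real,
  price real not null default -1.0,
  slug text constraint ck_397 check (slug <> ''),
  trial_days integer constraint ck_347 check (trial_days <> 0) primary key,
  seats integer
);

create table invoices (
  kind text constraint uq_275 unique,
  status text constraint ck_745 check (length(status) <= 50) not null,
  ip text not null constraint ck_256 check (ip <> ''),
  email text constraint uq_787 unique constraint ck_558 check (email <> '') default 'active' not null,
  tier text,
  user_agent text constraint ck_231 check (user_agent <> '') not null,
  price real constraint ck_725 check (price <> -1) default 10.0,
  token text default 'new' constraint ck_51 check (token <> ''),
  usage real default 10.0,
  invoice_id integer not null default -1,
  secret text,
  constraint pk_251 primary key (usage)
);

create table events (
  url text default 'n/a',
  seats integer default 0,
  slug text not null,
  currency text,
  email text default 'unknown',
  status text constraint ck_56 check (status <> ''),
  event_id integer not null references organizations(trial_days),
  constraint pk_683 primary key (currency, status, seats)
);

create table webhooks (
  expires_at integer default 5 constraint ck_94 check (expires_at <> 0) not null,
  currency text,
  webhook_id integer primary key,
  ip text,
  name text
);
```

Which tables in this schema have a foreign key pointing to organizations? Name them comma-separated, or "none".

- events.event_id references organizations(trial_days).

events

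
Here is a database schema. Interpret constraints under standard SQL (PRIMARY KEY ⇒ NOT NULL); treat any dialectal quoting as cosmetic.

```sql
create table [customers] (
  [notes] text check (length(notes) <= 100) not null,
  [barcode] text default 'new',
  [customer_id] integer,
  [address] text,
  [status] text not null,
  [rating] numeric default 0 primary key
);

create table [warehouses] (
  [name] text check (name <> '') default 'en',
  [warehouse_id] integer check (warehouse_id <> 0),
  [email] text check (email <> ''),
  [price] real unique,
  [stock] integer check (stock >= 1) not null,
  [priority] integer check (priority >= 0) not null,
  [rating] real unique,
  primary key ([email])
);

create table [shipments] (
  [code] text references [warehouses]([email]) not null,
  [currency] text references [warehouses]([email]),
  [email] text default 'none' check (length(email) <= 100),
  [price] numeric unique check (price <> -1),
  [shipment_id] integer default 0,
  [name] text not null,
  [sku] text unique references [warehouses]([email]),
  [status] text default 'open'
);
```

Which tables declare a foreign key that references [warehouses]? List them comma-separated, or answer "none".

- shipments.code references warehouses(email).
- shipments.currency references warehouses(email).
- shipments.sku references warehouses(email).

shipments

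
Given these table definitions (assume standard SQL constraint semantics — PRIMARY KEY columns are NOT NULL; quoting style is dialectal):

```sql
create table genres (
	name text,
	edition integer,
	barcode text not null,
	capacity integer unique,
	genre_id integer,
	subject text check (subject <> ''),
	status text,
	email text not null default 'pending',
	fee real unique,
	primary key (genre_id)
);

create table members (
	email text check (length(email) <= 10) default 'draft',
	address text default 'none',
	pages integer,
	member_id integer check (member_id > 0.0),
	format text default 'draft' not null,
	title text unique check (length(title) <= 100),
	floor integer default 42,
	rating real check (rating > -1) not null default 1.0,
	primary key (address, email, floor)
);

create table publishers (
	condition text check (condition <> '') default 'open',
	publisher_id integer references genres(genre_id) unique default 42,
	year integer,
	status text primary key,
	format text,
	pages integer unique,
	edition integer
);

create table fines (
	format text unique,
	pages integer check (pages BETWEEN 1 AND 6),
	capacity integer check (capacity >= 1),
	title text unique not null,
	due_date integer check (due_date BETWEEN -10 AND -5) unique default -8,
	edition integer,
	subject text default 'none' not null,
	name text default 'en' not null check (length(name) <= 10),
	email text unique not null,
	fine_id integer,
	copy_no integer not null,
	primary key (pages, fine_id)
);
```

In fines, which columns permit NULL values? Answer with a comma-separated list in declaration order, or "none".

format, capacity, due_date, edition

- format: UNIQUE does not imply NOT NULL → nullable.
- pages: part of the PRIMARY KEY, which implies NOT NULL → not nullable.
- capacity: CHECK does not forbid NULL (a CHECK constraint passes when its expression is NULL) → nullable.
- title: declared NOT NULL → not nullable.
- due_date: CHECK does not forbid NULL (a CHECK constraint passes when its expression is NULL) → nullable.
- edition: no NOT NULL constraint applies → nullable.
- subject: declared NOT NULL → not nullable.
- name: declared NOT NULL → not nullable.
- email: declared NOT NULL → not nullable.
- fine_id: part of the PRIMARY KEY, which implies NOT NULL → not nullable.
- copy_no: declared NOT NULL → not nullable.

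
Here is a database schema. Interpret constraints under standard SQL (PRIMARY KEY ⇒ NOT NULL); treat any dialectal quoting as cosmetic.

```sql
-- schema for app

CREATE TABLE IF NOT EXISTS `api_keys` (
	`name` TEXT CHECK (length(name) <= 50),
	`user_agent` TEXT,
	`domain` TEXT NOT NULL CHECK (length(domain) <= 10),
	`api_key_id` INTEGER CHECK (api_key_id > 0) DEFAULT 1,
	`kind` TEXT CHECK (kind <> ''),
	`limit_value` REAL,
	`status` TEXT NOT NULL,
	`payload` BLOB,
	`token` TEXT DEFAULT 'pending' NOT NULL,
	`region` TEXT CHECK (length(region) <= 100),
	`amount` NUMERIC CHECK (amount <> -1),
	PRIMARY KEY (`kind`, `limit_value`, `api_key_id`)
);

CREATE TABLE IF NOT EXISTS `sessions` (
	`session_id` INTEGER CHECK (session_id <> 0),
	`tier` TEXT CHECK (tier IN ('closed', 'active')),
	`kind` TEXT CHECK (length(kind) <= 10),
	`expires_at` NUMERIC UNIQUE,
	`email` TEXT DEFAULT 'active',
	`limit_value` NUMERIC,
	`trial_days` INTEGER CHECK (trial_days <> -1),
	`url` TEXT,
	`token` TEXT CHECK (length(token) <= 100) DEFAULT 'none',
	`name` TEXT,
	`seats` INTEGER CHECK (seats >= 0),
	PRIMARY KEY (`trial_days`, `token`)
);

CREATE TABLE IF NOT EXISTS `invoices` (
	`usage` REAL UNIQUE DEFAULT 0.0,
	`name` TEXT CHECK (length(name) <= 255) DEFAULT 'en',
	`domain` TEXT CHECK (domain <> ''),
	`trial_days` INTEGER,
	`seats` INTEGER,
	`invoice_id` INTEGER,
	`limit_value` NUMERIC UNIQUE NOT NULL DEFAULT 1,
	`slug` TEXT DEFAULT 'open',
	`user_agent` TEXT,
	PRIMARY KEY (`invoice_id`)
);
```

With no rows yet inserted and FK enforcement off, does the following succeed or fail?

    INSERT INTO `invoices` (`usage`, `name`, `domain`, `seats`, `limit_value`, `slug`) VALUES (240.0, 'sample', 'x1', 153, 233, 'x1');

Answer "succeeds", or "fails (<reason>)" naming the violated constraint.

invoice_id is omitted from the column list and has no DEFAULT, so it would receive NULL.
But invoice_id is part of the PRIMARY KEY (implied NOT NULL).

fails (NOT NULL on invoice_id)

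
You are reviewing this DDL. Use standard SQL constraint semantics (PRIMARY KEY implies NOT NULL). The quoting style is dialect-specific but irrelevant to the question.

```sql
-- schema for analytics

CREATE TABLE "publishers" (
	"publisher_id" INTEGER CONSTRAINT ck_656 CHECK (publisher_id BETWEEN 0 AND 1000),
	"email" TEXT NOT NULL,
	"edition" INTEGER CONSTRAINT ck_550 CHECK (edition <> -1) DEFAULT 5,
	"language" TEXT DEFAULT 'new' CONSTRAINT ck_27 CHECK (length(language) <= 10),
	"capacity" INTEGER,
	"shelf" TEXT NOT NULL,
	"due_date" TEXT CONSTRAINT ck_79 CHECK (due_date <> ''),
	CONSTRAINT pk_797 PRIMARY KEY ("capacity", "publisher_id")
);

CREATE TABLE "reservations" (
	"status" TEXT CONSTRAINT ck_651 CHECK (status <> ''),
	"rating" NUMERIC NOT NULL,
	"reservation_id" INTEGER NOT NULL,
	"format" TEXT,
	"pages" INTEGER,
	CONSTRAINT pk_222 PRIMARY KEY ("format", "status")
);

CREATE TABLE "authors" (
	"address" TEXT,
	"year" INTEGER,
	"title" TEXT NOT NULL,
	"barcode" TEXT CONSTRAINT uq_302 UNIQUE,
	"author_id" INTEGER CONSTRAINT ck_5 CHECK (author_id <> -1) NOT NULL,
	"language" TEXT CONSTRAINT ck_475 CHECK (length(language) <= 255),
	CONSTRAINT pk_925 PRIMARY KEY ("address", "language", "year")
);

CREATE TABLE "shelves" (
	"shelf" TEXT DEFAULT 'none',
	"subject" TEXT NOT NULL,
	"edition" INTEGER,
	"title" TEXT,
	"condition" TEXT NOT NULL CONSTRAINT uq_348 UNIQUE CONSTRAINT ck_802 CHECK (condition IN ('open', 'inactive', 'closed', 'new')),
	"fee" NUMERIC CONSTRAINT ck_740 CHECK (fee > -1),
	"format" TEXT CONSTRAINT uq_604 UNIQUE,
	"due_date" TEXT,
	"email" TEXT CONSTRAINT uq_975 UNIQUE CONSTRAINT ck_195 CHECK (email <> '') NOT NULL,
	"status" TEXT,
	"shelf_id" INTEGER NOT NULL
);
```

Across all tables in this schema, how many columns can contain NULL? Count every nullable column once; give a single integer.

publishers: 3 nullable (edition, language, due_date — PK (capacity, publisher_id) and explicit NOT NULL columns excluded).
reservations: 1 nullable (pages — PK (format, status) and explicit NOT NULL columns excluded).
authors: 1 nullable (barcode — PK (address, language, year) and explicit NOT NULL columns excluded).
shelves: 7 nullable (shelf, edition, title, fee, format, due_date, status — PK none and explicit NOT NULL columns excluded).
Total: 3 + 1 + 1 + 7 = 12.

12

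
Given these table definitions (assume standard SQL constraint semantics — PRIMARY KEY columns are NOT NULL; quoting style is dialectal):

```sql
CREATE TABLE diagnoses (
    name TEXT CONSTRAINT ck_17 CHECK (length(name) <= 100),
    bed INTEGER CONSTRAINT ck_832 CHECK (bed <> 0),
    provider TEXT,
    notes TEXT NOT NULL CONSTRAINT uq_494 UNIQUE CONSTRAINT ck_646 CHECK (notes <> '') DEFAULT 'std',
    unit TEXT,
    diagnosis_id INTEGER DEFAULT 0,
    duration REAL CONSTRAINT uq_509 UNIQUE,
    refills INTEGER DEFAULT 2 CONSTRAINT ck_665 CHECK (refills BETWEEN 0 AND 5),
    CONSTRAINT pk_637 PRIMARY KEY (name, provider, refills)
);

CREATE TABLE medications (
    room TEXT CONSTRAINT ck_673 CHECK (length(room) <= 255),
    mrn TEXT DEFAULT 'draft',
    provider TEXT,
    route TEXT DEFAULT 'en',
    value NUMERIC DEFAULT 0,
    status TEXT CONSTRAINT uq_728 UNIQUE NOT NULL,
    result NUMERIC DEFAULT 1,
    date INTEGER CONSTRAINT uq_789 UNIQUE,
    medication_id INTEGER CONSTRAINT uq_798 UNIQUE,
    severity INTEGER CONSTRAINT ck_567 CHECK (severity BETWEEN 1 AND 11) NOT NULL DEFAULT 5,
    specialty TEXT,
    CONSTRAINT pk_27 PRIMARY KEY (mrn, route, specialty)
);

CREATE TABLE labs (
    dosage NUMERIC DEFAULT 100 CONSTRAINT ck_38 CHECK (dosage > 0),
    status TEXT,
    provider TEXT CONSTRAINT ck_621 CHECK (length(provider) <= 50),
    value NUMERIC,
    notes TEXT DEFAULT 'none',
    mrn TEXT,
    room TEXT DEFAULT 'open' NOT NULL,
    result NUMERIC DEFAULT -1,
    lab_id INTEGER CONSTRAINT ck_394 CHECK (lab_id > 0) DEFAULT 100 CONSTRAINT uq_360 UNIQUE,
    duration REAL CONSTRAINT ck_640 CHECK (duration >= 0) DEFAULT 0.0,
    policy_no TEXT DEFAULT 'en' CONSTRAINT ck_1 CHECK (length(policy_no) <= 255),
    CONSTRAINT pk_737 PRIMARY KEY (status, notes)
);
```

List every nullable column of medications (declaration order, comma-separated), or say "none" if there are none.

room, provider, value, result, date, medication_id

- room: CHECK does not forbid NULL (a CHECK constraint passes when its expression is NULL) → nullable.
- mrn: part of the PRIMARY KEY, which implies NOT NULL → not nullable.
- provider: no NOT NULL constraint applies → nullable.
- route: part of the PRIMARY KEY, which implies NOT NULL → not nullable.
- value: DEFAULT only fills an omitted column; an explicit NULL is still allowed → nullable.
- status: declared NOT NULL → not nullable.
- result: DEFAULT only fills an omitted column; an explicit NULL is still allowed → nullable.
- date: UNIQUE does not imply NOT NULL → nullable.
- medication_id: UNIQUE does not imply NOT NULL → nullable.
- severity: declared NOT NULL → not nullable.
- specialty: part of the PRIMARY KEY, which implies NOT NULL → not nullable.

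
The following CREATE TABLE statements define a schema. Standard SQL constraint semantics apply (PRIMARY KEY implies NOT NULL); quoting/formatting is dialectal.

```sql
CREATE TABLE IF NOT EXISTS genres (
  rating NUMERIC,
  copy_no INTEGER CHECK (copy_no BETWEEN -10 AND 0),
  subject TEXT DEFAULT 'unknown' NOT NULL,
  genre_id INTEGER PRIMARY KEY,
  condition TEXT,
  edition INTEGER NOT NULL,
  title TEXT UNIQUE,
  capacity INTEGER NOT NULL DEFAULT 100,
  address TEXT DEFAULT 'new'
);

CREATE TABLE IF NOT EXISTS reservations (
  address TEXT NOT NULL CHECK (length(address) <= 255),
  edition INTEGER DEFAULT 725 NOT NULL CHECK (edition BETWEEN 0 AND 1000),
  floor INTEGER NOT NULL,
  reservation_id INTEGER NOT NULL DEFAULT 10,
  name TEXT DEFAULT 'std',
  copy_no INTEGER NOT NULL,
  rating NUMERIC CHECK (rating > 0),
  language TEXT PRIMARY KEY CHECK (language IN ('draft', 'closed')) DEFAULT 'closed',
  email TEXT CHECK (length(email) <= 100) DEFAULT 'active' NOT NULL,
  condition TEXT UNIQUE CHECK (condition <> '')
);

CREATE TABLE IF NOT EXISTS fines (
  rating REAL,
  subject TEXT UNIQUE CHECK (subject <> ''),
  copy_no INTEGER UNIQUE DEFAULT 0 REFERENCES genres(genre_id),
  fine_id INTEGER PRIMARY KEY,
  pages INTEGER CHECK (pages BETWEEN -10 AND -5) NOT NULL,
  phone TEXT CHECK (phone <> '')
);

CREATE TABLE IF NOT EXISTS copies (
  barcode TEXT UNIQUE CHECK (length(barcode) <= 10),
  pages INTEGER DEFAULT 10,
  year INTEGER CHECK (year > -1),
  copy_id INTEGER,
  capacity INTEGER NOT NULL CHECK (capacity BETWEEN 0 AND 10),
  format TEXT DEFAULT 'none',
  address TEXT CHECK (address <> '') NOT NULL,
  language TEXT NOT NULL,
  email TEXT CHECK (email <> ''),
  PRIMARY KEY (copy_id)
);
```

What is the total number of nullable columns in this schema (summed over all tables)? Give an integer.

17

genres: 5 nullable (rating, copy_no, condition, title, address — PK (genre_id) and explicit NOT NULL columns excluded).
reservations: 3 nullable (name, rating, condition — PK (language) and explicit NOT NULL columns excluded).
fines: 4 nullable (rating, subject, copy_no, phone — PK (fine_id) and explicit NOT NULL columns excluded).
copies: 5 nullable (barcode, pages, year, format, email — PK (copy_id) and explicit NOT NULL columns excluded).
Total: 5 + 3 + 4 + 5 = 17.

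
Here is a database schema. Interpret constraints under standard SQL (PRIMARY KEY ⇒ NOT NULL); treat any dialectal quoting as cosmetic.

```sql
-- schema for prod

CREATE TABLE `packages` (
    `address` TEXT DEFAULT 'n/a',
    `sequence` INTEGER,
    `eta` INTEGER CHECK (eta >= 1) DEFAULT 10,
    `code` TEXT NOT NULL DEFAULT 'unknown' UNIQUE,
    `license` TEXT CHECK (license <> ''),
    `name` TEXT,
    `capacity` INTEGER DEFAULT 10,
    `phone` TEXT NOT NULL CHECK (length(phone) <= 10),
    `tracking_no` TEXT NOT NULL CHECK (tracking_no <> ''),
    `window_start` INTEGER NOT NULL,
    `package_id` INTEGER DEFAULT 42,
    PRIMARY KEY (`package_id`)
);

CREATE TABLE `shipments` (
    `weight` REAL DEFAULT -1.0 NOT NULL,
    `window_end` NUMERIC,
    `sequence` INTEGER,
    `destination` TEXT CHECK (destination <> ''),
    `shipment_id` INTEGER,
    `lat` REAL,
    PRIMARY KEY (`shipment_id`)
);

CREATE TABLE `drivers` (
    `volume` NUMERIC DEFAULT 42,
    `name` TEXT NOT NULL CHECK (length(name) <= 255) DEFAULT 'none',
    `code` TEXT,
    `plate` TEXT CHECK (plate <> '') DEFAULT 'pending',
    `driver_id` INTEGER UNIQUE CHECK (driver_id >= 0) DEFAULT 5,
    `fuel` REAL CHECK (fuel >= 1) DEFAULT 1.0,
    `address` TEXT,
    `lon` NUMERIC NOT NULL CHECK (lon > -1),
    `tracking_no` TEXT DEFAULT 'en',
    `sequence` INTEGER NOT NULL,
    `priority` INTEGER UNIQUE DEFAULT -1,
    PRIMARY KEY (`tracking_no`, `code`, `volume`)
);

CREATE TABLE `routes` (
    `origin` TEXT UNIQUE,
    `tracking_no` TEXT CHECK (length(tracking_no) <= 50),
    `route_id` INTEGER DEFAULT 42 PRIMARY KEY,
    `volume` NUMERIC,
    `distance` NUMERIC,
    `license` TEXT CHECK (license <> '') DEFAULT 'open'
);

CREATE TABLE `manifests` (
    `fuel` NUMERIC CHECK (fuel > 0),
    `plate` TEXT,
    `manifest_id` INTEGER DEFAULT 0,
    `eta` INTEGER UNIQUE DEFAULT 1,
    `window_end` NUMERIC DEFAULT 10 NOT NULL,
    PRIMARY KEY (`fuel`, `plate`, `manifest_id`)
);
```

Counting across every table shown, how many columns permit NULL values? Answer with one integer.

21

packages: 6 nullable (address, sequence, eta, license, name, capacity — PK (package_id) and explicit NOT NULL columns excluded).
shipments: 4 nullable (window_end, sequence, destination, lat — PK (shipment_id) and explicit NOT NULL columns excluded).
drivers: 5 nullable (plate, driver_id, fuel, address, priority — PK (tracking_no, code, volume) and explicit NOT NULL columns excluded).
routes: 5 nullable (origin, tracking_no, volume, distance, license — PK (route_id) and explicit NOT NULL columns excluded).
manifests: 1 nullable (eta — PK (fuel, plate, manifest_id) and explicit NOT NULL columns excluded).
Total: 6 + 4 + 5 + 5 + 1 = 21.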